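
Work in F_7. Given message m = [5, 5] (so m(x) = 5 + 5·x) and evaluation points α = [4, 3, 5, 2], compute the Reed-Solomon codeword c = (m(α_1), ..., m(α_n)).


c = [4, 6, 2, 1]

Message polynomial: m(x) = 5 + 5·x (mod 7).
For each evaluation point α_i, compute m(α_i) mod 7:
  α_1 = 4: Horner steps 5 → 4, so m(4) = 4.
  α_2 = 3: Horner steps 5 → 6, so m(3) = 6.
  α_3 = 5: Horner steps 5 → 2, so m(5) = 2.
  α_4 = 2: Horner steps 5 → 1, so m(2) = 1.
Codeword c = [4, 6, 2, 1] ∈ F_7^4.


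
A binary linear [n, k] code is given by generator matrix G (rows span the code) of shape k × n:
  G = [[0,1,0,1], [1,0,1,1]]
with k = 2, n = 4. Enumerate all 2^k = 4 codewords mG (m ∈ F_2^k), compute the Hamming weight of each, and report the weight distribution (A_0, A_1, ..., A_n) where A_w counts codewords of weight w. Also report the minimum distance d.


Weight distribution: A_0 = 1, A_2 = 1, A_3 = 2. Minimum distance d = 2.

Enumerate all 2^2 = 4 messages m ∈ F_2^2.
For each, compute codeword c = mG in F_2^4, then tally its weight.
  m = 00 → c = 0000, weight = 0.
  m = 10 → c = 0101, weight = 2.
  m = 01 → c = 1011, weight = 3.
  m = 11 → c = 1110, weight = 3.
Tally weights:
  weight 0: 1 codewords.
  weight 2: 1 codewords.
  weight 3: 2 codewords.
Minimum distance d = smallest w > 0 with A_w > 0 = 2.
Sanity: Σ A_w = 4 = 2^2 = 4 ✓.


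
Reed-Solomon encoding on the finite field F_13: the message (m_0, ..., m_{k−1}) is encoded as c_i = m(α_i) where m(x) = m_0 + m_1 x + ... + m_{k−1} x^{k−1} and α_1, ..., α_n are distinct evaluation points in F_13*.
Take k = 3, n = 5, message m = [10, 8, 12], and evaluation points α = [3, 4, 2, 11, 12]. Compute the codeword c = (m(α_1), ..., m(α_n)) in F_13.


c = [12, 0, 9, 3, 1]

Message polynomial: m(x) = 10 + 8·x + 12·x^2 (mod 13).
For each evaluation point α_i, compute m(α_i) mod 13:
  α_1 = 3: Horner steps 12 → 5 → 12, so m(3) = 12.
  α_2 = 4: Horner steps 12 → 4 → 0, so m(4) = 0.
  α_3 = 2: Horner steps 12 → 6 → 9, so m(2) = 9.
  α_4 = 11: Horner steps 12 → 10 → 3, so m(11) = 3.
  α_5 = 12: Horner steps 12 → 9 → 1, so m(12) = 1.
Codeword c = [12, 0, 9, 3, 1] ∈ F_13^5.


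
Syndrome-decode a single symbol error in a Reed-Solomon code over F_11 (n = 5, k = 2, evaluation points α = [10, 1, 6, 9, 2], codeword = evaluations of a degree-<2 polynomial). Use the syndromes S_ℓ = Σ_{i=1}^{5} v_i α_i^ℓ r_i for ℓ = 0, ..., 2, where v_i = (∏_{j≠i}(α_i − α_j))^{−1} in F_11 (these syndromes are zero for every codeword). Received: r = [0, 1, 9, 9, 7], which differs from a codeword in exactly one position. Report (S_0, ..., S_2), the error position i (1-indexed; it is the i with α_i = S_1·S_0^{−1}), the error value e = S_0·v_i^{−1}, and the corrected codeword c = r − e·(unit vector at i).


S = (6, 10, 2), error at position 4, error magnitude e = 4, c = [0, 1, 9, 5, 7].

Step 1: column multipliers v_i = (∏_{j≠i}(α_i − α_j))^{−1} mod 11.
  i = 1 (α = 10): (10−1)(10−6)(10−9)(10−2) = 9·4·1·8 = 288 ≡ 2, so v_1 = 2^{−1} = 6 (mod 11).
  i = 2 (α = 1): (1−10)(1−6)(1−9)(1−2) = (−9)·(−5)·(−8)·(−1) = 360 ≡ 8, so v_2 = 8^{−1} = 7 (mod 11).
  i = 3 (α = 6): (6−10)(6−1)(6−9)(6−2) = (−4)·5·(−3)·4 = 240 ≡ 9, so v_3 = 9^{−1} = 5 (mod 11).
  i = 4 (α = 9): (9−10)(9−1)(9−6)(9−2) = (−1)·8·3·7 = −168 ≡ 8, so v_4 = 8^{−1} = 7 (mod 11).
  i = 5 (α = 2): (2−10)(2−1)(2−6)(2−9) = (−8)·1·(−4)·(−7) = −224 ≡ 7, so v_5 = 7^{−1} = 8 (mod 11).
  v = [6, 7, 5, 7, 8].
Step 2: syndromes of r = [0, 1, 9, 9, 7] (all sums mod 11).
  S_0 = Σ v_i r_i = 6·0 + 7·1 + 5·9 + 7·9 + 8·7 = 171 ≡ 6.
  S_1 = Σ v_i α_i r_i = 6·10·0 + 7·1·1 + 5·6·9 + 7·9·9 + 8·2·7 = 956 ≡ 10.
  α_i^2 mod 11 = [1, 1, 3, 4, 4].
  S_2 = Σ v_i α_i^2 r_i = 6·1·0 + 7·1·1 + 5·3·9 + 7·4·9 + 8·4·7 = 618 ≡ 2.
  S = (6, 10, 2) ≠ 0, so r is not a codeword (an error is present).
Step 3: locate the error. For a single error e at position i, S_ℓ = v_i·e·α_i^ℓ, so α_err = S_1/S_0.
  S_0^{−1} = 6^{−1} = 2 (mod 11), so α_err = 10·2 = 20 ≡ 9 = α_4. Error position i = 4.
  Consistency check: S_2/S_1 = 2·10 = 20 ≡ 9 = α_err ✓ (single-error assumption holds).
Step 4: error magnitude e = S_0/v_4 = S_0·∏_{j≠4}(α_4 − α_j) = 6·8 = 48 ≡ 4 (mod 11).
Step 5: correct position 4: c_4 = r_4 − e = 9 − 4 ≡ 5 (mod 11). Hence c = [0, 1, 9, 5, 7].
  Check: interpolating c through the α_i gives m(x) = 6 + 6·x (degree < 2) with m(α_i) = c_i for every i, so c is indeed a codeword.


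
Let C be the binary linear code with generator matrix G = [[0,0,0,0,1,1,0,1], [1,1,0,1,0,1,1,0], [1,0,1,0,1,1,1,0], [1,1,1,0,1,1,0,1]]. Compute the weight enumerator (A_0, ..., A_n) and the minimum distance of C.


Weight distribution: A_0 = 1, A_3 = 4, A_4 = 5, A_5 = 4, A_6 = 2. Minimum distance d = 3.

Enumerate all 2^4 = 16 messages m ∈ F_2^4.
For each, compute codeword c = mG in F_2^8, then tally its weight.
  m = 0000 → c = 00000000, weight = 0.
  m = 1000 → c = 00001101, weight = 3.
  m = 0100 → c = 11010110, weight = 5.
  m = 1100 → c = 11011011, weight = 6.
  m = 0010 → c = 10101110, weight = 5.
  m = 1010 → c = 10100011, weight = 4.
  m = 0110 → c = 01111000, weight = 4.
  m = 1110 → c = 01110101, weight = 5.
  m = 0001 → c = 11101101, weight = 6.
  m = 1001 → c = 11100000, weight = 3.
  m = 0101 → c = 00111011, weight = 5.
  m = 1101 → c = 00110110, weight = 4.
  m = 0011 → c = 01000011, weight = 3.
  m = 1011 → c = 01001110, weight = 4.
  m = 0111 → c = 10010101, weight = 4.
  m = 1111 → c = 10011000, weight = 3.
Tally weights:
  weight 0: 1 codewords.
  weight 3: 4 codewords.
  weight 4: 5 codewords.
  weight 5: 4 codewords.
  weight 6: 2 codewords.
Minimum distance d = smallest w > 0 with A_w > 0 = 3.
Sanity: Σ A_w = 16 = 2^4 = 16 ✓.


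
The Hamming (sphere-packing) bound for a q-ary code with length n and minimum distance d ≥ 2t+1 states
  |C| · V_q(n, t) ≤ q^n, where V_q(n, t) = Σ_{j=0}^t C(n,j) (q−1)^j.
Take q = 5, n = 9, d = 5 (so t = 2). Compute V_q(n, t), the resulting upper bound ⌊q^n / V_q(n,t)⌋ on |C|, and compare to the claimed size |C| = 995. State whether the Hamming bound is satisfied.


V_q(n, t) = 613, q^n = 1953125, Hamming bound = 3186, |C| = 995 ≤ bound (satisfied).

Step 1: Compute V_q(n, t) = Σ_{j=0}^2 C(n, j) (q−1)^j.
  j = 0: C(9,0)·(4)^0 = 1·1 = 1.
  j = 1: C(9,1)·(4)^1 = 9·4 = 36.
  j = 2: C(9,2)·(4)^2 = 36·16 = 576.
  V_q(n, t) = 1 + 36 + 576 = 613.
Step 2: q^n = 5^9 = 1953125.
Step 3: Hamming bound ⌊q^n / V_q(n,t)⌋ = ⌊1953125/613⌋ = 3186.
Step 4: Compare |C| = 995 to 3186: satisfied.
The claimed |C| lies below the Hamming bound.


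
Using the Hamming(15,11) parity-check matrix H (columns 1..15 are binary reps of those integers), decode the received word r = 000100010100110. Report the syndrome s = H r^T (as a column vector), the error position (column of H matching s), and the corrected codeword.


s = (0, 1, 0, 1)^T, error position = 5, corrected codeword c = 000110010100110

Compute s = H r^T mod 2 one row at a time:
  s_1 = 1 + 0 + 1 + 0 + 0 + 1 + 1 + 0 = 4 ≡ 0 (mod 2).
  s_2 = 1 + 0 + 0 + 0 + 0 + 1 + 1 + 0 = 3 ≡ 1 (mod 2).
  s_3 = 0 + 0 + 0 + 0 + 1 + 0 + 1 + 0 = 2 ≡ 0 (mod 2).
  s_4 = 0 + 0 + 0 + 0 + 0 + 0 + 1 + 0 = 1 ≡ 1 (mod 2).
s = (0, 1, 0, 1)^T — this equals column 5 of H (binary 0101), so error is at position 5.
Correct: flip bit 5 of r = 000100010100110 to get c = 000110010100110.


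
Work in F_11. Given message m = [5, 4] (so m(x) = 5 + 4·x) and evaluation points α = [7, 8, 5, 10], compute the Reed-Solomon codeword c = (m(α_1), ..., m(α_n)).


c = [0, 4, 3, 1]

Message polynomial: m(x) = 5 + 4·x (mod 11).
For each evaluation point α_i, compute m(α_i) mod 11:
  α_1 = 7: Horner steps 4 → 0, so m(7) = 0.
  α_2 = 8: Horner steps 4 → 4, so m(8) = 4.
  α_3 = 5: Horner steps 4 → 3, so m(5) = 3.
  α_4 = 10: Horner steps 4 → 1, so m(10) = 1.
Codeword c = [0, 4, 3, 1] ∈ F_11^4.


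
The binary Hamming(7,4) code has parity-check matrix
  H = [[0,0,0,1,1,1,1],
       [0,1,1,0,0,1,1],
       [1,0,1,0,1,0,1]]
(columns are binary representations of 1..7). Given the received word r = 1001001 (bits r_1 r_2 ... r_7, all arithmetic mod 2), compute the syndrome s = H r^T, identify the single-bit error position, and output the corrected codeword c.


s = (0, 1, 0)^T, error position = 2, corrected codeword c = 1101001

Compute s = H r^T mod 2 one row at a time:
  s_1 = 1 + 0 + 0 + 1 = 2 ≡ 0 (mod 2).
  s_2 = 0 + 0 + 0 + 1 = 1 ≡ 1 (mod 2).
  s_3 = 1 + 0 + 0 + 1 = 2 ≡ 0 (mod 2).
s = (0, 1, 0)^T — this equals column 2 of H (binary 010), so error is at position 2.
Correct: flip bit 2 of r = 1001001 to get c = 1101001.


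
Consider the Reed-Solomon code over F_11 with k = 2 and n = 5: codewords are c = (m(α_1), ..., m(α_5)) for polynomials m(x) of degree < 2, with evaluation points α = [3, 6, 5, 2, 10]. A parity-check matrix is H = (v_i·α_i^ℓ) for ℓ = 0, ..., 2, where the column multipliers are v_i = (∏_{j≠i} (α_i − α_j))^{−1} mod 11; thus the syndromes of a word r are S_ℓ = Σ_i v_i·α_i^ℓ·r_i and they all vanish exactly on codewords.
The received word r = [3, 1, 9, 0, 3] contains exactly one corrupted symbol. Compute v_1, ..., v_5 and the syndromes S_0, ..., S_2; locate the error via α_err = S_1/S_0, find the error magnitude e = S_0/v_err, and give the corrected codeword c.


S = (5, 6, 5), error at position 5, error magnitude e = 1, c = [3, 1, 9, 0, 2].

Step 1: column multipliers v_i = (∏_{j≠i}(α_i − α_j))^{−1} mod 11.
  i = 1 (α = 3): (3−6)(3−5)(3−2)(3−10) = (−3)·(−2)·1·(−7) = −42 ≡ 2, so v_1 = 2^{−1} = 6 (mod 11).
  i = 2 (α = 6): (6−3)(6−5)(6−2)(6−10) = 3·1·4·(−4) = −48 ≡ 7, so v_2 = 7^{−1} = 8 (mod 11).
  i = 3 (α = 5): (5−3)(5−6)(5−2)(5−10) = 2·(−1)·3·(−5) = 30 ≡ 8, so v_3 = 8^{−1} = 7 (mod 11).
  i = 4 (α = 2): (2−3)(2−6)(2−5)(2−10) = (−1)·(−4)·(−3)·(−8) = 96 ≡ 8, so v_4 = 8^{−1} = 7 (mod 11).
  i = 5 (α = 10): (10−3)(10−6)(10−5)(10−2) = 7·4·5·8 = 1120 ≡ 9, so v_5 = 9^{−1} = 5 (mod 11).
  v = [6, 8, 7, 7, 5].
Step 2: syndromes of r = [3, 1, 9, 0, 3] (all sums mod 11).
  S_0 = Σ v_i r_i = 6·3 + 8·1 + 7·9 + 7·0 + 5·3 = 104 ≡ 5.
  S_1 = Σ v_i α_i r_i = 6·3·3 + 8·6·1 + 7·5·9 + 7·2·0 + 5·10·3 = 567 ≡ 6.
  α_i^2 mod 11 = [9, 3, 3, 4, 1].
  S_2 = Σ v_i α_i^2 r_i = 6·9·3 + 8·3·1 + 7·3·9 + 7·4·0 + 5·1·3 = 390 ≡ 5.
  S = (5, 6, 5) ≠ 0, so r is not a codeword (an error is present).
Step 3: locate the error. For a single error e at position i, S_ℓ = v_i·e·α_i^ℓ, so α_err = S_1/S_0.
  S_0^{−1} = 5^{−1} = 9 (mod 11), so α_err = 6·9 = 54 ≡ 10 = α_5. Error position i = 5.
  Consistency check: S_2/S_1 = 5·2 = 10 ≡ 10 = α_err ✓ (single-error assumption holds).
Step 4: error magnitude e = S_0/v_5 = S_0·∏_{j≠5}(α_5 − α_j) = 5·9 = 45 ≡ 1 (mod 11).
Step 5: correct position 5: c_5 = r_5 − e = 3 − 1 ≡ 2 (mod 11). Hence c = [3, 1, 9, 0, 2].
  Check: interpolating c through the α_i gives m(x) = 5 + 3·x (degree < 2) with m(α_i) = c_i for every i, so c is indeed a codeword.


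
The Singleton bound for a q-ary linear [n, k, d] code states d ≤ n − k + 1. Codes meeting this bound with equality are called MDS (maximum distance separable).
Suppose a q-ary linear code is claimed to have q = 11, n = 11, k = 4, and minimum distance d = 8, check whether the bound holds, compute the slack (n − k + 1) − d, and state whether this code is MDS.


Singleton RHS = n − k + 1 = 8, slack = 0, bound satisfied, MDS.

Singleton bound: d ≤ n − k + 1.
Here n = 11, k = 4, so n − k + 1 = 8.
Given d = 8, check d ≤ 8: YES.
Slack = (n − k + 1) − d = 0.
The code is MDS (slack = 0).
Description: the claimed parameters are [11, 4, 8]_11; such a code would be MDS (meets Singleton bound).


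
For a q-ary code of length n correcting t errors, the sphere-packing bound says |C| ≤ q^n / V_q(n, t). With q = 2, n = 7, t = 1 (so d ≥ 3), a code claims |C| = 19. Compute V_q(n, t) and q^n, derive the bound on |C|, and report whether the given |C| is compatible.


V_q(n, t) = 8, q^n = 128, Hamming bound = 16, |C| = 19 > bound (violated).

Step 1: Compute V_q(n, t) = Σ_{j=0}^1 C(n, j) (q−1)^j.
  j = 0: C(7,0)·(1)^0 = 1·1 = 1.
  j = 1: C(7,1)·(1)^1 = 7·1 = 7.
  V_q(n, t) = 1 + 7 = 8.
Step 2: q^n = 2^7 = 128.
Step 3: Hamming bound ⌊q^n / V_q(n,t)⌋ = ⌊128/8⌋ = 16.
Step 4: Compare |C| = 19 to 16: violated.
The claimed |C| lies above the Hamming bound, so no 2-ary code of length 7 with d ≥ 3 can have 19 codewords.


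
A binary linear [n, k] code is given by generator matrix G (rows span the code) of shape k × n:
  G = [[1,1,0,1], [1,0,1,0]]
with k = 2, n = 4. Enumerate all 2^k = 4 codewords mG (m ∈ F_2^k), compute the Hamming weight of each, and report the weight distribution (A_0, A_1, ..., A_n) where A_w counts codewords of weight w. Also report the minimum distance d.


Weight distribution: A_0 = 1, A_2 = 1, A_3 = 2. Minimum distance d = 2.

Enumerate all 2^2 = 4 messages m ∈ F_2^2.
For each, compute codeword c = mG in F_2^4, then tally its weight.
  m = 00 → c = 0000, weight = 0.
  m = 10 → c = 1101, weight = 3.
  m = 01 → c = 1010, weight = 2.
  m = 11 → c = 0111, weight = 3.
Tally weights:
  weight 0: 1 codewords.
  weight 2: 1 codewords.
  weight 3: 2 codewords.
Minimum distance d = smallest w > 0 with A_w > 0 = 2.
Sanity: Σ A_w = 4 = 2^2 = 4 ✓.


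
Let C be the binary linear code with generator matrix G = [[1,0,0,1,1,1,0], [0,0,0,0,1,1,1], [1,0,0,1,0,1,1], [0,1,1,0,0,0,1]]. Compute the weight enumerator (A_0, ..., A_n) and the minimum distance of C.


Weight distribution: A_0 = 1, A_1 = 1, A_2 = 1, A_3 = 5, A_4 = 5, A_5 = 1, A_6 = 1, A_7 = 1. Minimum distance d = 1.

Enumerate all 2^4 = 16 messages m ∈ F_2^4.
For each, compute codeword c = mG in F_2^7, then tally its weight.
  m = 0000 → c = 0000000, weight = 0.
  m = 1000 → c = 1001110, weight = 4.
  m = 0100 → c = 0000111, weight = 3.
  m = 1100 → c = 1001001, weight = 3.
  m = 0010 → c = 1001011, weight = 4.
  m = 1010 → c = 0000101, weight = 2.
  m = 0110 → c = 1001100, weight = 3.
  m = 1110 → c = 0000010, weight = 1.
  m = 0001 → c = 0110001, weight = 3.
  m = 1001 → c = 1111111, weight = 7.
  m = 0101 → c = 0110110, weight = 4.
  m = 1101 → c = 1111000, weight = 4.
  m = 0011 → c = 1111010, weight = 5.
  m = 1011 → c = 0110100, weight = 3.
  m = 0111 → c = 1111101, weight = 6.
  m = 1111 → c = 0110011, weight = 4.
Tally weights:
  weight 0: 1 codewords.
  weight 1: 1 codewords.
  weight 2: 1 codewords.
  weight 3: 5 codewords.
  weight 4: 5 codewords.
  weight 5: 1 codewords.
  weight 6: 1 codewords.
  weight 7: 1 codewords.
Minimum distance d = smallest w > 0 with A_w > 0 = 1.
Sanity: Σ A_w = 16 = 2^4 = 16 ✓.


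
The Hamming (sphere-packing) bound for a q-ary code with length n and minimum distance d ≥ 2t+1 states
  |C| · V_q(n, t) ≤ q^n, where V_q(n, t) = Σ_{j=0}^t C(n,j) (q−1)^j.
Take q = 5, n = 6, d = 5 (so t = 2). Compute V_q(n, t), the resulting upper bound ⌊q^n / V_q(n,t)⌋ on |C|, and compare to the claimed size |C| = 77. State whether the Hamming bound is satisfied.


V_q(n, t) = 265, q^n = 15625, Hamming bound = 58, |C| = 77 > bound (violated).

Step 1: Compute V_q(n, t) = Σ_{j=0}^2 C(n, j) (q−1)^j.
  j = 0: C(6,0)·(4)^0 = 1·1 = 1.
  j = 1: C(6,1)·(4)^1 = 6·4 = 24.
  j = 2: C(6,2)·(4)^2 = 15·16 = 240.
  V_q(n, t) = 1 + 24 + 240 = 265.
Step 2: q^n = 5^6 = 15625.
Step 3: Hamming bound ⌊q^n / V_q(n,t)⌋ = ⌊15625/265⌋ = 58.
Step 4: Compare |C| = 77 to 58: violated.
The claimed |C| lies above the Hamming bound, so no 5-ary code of length 6 with d ≥ 5 can have 77 codewords.


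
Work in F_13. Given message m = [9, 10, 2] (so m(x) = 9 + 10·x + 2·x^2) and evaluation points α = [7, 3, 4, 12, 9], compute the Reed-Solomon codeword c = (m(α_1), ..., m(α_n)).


c = [8, 5, 3, 1, 1]

Message polynomial: m(x) = 9 + 10·x + 2·x^2 (mod 13).
For each evaluation point α_i, compute m(α_i) mod 13:
  α_1 = 7: Horner steps 2 → 11 → 8, so m(7) = 8.
  α_2 = 3: Horner steps 2 → 3 → 5, so m(3) = 5.
  α_3 = 4: Horner steps 2 → 5 → 3, so m(4) = 3.
  α_4 = 12: Horner steps 2 → 8 → 1, so m(12) = 1.
  α_5 = 9: Horner steps 2 → 2 → 1, so m(9) = 1.
Codeword c = [8, 5, 3, 1, 1] ∈ F_13^5.


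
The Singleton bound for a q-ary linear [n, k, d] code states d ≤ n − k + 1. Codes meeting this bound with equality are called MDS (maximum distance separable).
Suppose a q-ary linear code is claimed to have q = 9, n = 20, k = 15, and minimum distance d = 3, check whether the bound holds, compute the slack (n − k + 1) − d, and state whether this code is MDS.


Singleton RHS = n − k + 1 = 6, slack = 3, bound satisfied, not MDS.

Singleton bound: d ≤ n − k + 1.
Here n = 20, k = 15, so n − k + 1 = 6.
Given d = 3, check d ≤ 6: YES.
Slack = (n − k + 1) − d = 3.
The code is NOT MDS (slack = 3 > 0).
Description: the claimed parameters are [20, 15, 3]_9; such a code would be non-MDS.


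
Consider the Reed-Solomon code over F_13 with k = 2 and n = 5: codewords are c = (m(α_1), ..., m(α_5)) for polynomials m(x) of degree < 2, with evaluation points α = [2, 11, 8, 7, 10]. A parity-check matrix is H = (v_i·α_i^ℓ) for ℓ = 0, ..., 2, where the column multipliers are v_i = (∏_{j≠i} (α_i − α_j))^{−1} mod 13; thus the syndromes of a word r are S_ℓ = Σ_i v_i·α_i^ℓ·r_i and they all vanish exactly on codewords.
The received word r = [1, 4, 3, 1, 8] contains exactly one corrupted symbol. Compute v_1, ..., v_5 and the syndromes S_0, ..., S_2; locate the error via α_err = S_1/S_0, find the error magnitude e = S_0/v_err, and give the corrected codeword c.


S = (4, 2, 1), error at position 4, error magnitude e = 7, c = [1, 4, 3, 7, 8].

Step 1: column multipliers v_i = (∏_{j≠i}(α_i − α_j))^{−1} mod 13.
  i = 1 (α = 2): (2−11)(2−8)(2−7)(2−10) = (−9)·(−6)·(−5)·(−8) = 2160 ≡ 2, so v_1 = 2^{−1} = 7 (mod 13).
  i = 2 (α = 11): (11−2)(11−8)(11−7)(11−10) = 9·3·4·1 = 108 ≡ 4, so v_2 = 4^{−1} = 10 (mod 13).
  i = 3 (α = 8): (8−2)(8−11)(8−7)(8−10) = 6·(−3)·1·(−2) = 36 ≡ 10, so v_3 = 10^{−1} = 4 (mod 13).
  i = 4 (α = 7): (7−2)(7−11)(7−8)(7−10) = 5·(−4)·(−1)·(−3) = −60 ≡ 5, so v_4 = 5^{−1} = 8 (mod 13).
  i = 5 (α = 10): (10−2)(10−11)(10−8)(10−7) = 8·(−1)·2·3 = −48 ≡ 4, so v_5 = 4^{−1} = 10 (mod 13).
  v = [7, 10, 4, 8, 10].
Step 2: syndromes of r = [1, 4, 3, 1, 8] (all sums mod 13).
  S_0 = Σ v_i r_i = 7·1 + 10·4 + 4·3 + 8·1 + 10·8 = 147 ≡ 4.
  S_1 = Σ v_i α_i r_i = 7·2·1 + 10·11·4 + 4·8·3 + 8·7·1 + 10·10·8 = 1406 ≡ 2.
  α_i^2 mod 13 = [4, 4, 12, 10, 9].
  S_2 = Σ v_i α_i^2 r_i = 7·4·1 + 10·4·4 + 4·12·3 + 8·10·1 + 10·9·8 = 1132 ≡ 1.
  S = (4, 2, 1) ≠ 0, so r is not a codeword (an error is present).
Step 3: locate the error. For a single error e at position i, S_ℓ = v_i·e·α_i^ℓ, so α_err = S_1/S_0.
  S_0^{−1} = 4^{−1} = 10 (mod 13), so α_err = 2·10 = 20 ≡ 7 = α_4. Error position i = 4.
  Consistency check: S_2/S_1 = 1·7 = 7 ≡ 7 = α_err ✓ (single-error assumption holds).
Step 4: error magnitude e = S_0/v_4 = S_0·∏_{j≠4}(α_4 − α_j) = 4·5 = 20 ≡ 7 (mod 13).
Step 5: correct position 4: c_4 = r_4 − e = 1 − 7 ≡ 7 (mod 13). Hence c = [1, 4, 3, 7, 8].
  Check: interpolating c through the α_i gives m(x) = 9 + 9·x (degree < 2) with m(α_i) = c_i for every i, so c is indeed a codeword.


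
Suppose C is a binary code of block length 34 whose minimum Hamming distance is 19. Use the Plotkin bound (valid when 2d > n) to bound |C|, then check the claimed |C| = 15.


Plotkin bound M ≤ 8; given |C| = 15 > bound (violated).

Check applicability: 2d = 38, n = 34.
2d − n = 4 > 0, so Plotkin applies.
Compute d/(2d−n) = 19/4 ≈ 4.7500.
⌊d/(2d−n)⌋ = 4.
Plotkin bound: M ≤ 2·4 = 8.
Given |C| = 15, check: VIOLATED.
This |C| is above the Plotkin bound, so no binary code with n = 34, d = 19 and 15 codewords exists.


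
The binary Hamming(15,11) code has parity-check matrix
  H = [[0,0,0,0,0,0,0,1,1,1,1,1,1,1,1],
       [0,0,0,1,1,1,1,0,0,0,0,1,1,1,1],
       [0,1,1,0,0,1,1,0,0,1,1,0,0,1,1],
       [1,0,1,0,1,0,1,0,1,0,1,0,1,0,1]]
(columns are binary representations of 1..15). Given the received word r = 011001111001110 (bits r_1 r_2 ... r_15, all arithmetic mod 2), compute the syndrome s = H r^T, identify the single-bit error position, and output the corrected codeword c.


s = (1, 1, 1, 0)^T, error position = 14, corrected codeword c = 011001111001100

Compute s = H r^T mod 2 one row at a time:
  s_1 = 1 + 1 + 0 + 0 + 1 + 1 + 1 + 0 = 5 ≡ 1 (mod 2).
  s_2 = 0 + 0 + 1 + 1 + 1 + 1 + 1 + 0 = 5 ≡ 1 (mod 2).
  s_3 = 1 + 1 + 1 + 1 + 0 + 0 + 1 + 0 = 5 ≡ 1 (mod 2).
  s_4 = 0 + 1 + 0 + 1 + 1 + 0 + 1 + 0 = 4 ≡ 0 (mod 2).
s = (1, 1, 1, 0)^T — this equals column 14 of H (binary 1110), so error is at position 14.
Correct: flip bit 14 of r = 011001111001110 to get c = 011001111001100.


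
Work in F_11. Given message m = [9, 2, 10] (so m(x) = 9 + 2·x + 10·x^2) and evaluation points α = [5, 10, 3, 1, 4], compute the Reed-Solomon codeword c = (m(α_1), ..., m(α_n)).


c = [5, 6, 6, 10, 1]

Message polynomial: m(x) = 9 + 2·x + 10·x^2 (mod 11).
For each evaluation point α_i, compute m(α_i) mod 11:
  α_1 = 5: Horner steps 10 → 8 → 5, so m(5) = 5.
  α_2 = 10: Horner steps 10 → 3 → 6, so m(10) = 6.
  α_3 = 3: Horner steps 10 → 10 → 6, so m(3) = 6.
  α_4 = 1: Horner steps 10 → 1 → 10, so m(1) = 10.
  α_5 = 4: Horner steps 10 → 9 → 1, so m(4) = 1.
Codeword c = [5, 6, 6, 10, 1] ∈ F_11^5.


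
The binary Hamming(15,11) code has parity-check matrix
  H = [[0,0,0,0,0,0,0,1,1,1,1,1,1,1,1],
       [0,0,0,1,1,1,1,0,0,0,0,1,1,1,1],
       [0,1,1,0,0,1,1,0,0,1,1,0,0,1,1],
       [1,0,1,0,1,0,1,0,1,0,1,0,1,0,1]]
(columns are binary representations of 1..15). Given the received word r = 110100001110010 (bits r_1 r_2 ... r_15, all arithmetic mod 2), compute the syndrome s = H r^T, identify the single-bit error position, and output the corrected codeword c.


s = (0, 0, 0, 1)^T, error position = 1, corrected codeword c = 010100001110010

Compute s = H r^T mod 2 one row at a time:
  s_1 = 0 + 1 + 1 + 1 + 0 + 0 + 1 + 0 = 4 ≡ 0 (mod 2).
  s_2 = 1 + 0 + 0 + 0 + 0 + 0 + 1 + 0 = 2 ≡ 0 (mod 2).
  s_3 = 1 + 0 + 0 + 0 + 1 + 1 + 1 + 0 = 4 ≡ 0 (mod 2).
  s_4 = 1 + 0 + 0 + 0 + 1 + 1 + 0 + 0 = 3 ≡ 1 (mod 2).
s = (0, 0, 0, 1)^T — this equals column 1 of H (binary 0001), so error is at position 1.
Correct: flip bit 1 of r = 110100001110010 to get c = 010100001110010.


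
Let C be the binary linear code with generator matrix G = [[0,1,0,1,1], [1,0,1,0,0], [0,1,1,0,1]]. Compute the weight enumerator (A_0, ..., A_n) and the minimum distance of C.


Weight distribution: A_0 = 1, A_2 = 3, A_3 = 3, A_5 = 1. Minimum distance d = 2.

Enumerate all 2^3 = 8 messages m ∈ F_2^3.
For each, compute codeword c = mG in F_2^5, then tally its weight.
  m = 000 → c = 00000, weight = 0.
  m = 100 → c = 01011, weight = 3.
  m = 010 → c = 10100, weight = 2.
  m = 110 → c = 11111, weight = 5.
  m = 001 → c = 01101, weight = 3.
  m = 101 → c = 00110, weight = 2.
  m = 011 → c = 11001, weight = 3.
  m = 111 → c = 10010, weight = 2.
Tally weights:
  weight 0: 1 codewords.
  weight 2: 3 codewords.
  weight 3: 3 codewords.
  weight 5: 1 codewords.
Minimum distance d = smallest w > 0 with A_w > 0 = 2.
Sanity: Σ A_w = 8 = 2^3 = 8 ✓.


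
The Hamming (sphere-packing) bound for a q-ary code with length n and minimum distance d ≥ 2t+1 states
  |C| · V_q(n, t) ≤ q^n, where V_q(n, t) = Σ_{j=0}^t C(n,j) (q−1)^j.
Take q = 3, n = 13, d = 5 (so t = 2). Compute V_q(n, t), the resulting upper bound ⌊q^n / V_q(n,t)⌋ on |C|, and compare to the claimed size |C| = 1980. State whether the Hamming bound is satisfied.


V_q(n, t) = 339, q^n = 1594323, Hamming bound = 4703, |C| = 1980 ≤ bound (satisfied).

Step 1: Compute V_q(n, t) = Σ_{j=0}^2 C(n, j) (q−1)^j.
  j = 0: C(13,0)·(2)^0 = 1·1 = 1.
  j = 1: C(13,1)·(2)^1 = 13·2 = 26.
  j = 2: C(13,2)·(2)^2 = 78·4 = 312.
  V_q(n, t) = 1 + 26 + 312 = 339.
Step 2: q^n = 3^13 = 1594323.
Step 3: Hamming bound ⌊q^n / V_q(n,t)⌋ = ⌊1594323/339⌋ = 4703.
Step 4: Compare |C| = 1980 to 4703: satisfied.
The claimed |C| lies below the Hamming bound.


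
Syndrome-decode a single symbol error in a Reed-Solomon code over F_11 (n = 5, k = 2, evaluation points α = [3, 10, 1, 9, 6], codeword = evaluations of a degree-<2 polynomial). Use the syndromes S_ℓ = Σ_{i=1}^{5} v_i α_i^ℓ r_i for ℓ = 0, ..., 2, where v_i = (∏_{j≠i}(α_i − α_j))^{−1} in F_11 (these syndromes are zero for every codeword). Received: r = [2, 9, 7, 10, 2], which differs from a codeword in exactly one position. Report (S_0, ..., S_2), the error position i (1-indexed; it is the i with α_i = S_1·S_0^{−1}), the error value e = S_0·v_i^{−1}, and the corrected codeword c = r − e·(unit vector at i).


S = (8, 2, 6), error at position 1, error magnitude e = 8, c = [5, 9, 7, 10, 2].

Step 1: column multipliers v_i = (∏_{j≠i}(α_i − α_j))^{−1} mod 11.
  i = 1 (α = 3): (3−10)(3−1)(3−9)(3−6) = (−7)·2·(−6)·(−3) = −252 ≡ 1, so v_1 = 1^{−1} = 1 (mod 11).
  i = 2 (α = 10): (10−3)(10−1)(10−9)(10−6) = 7·9·1·4 = 252 ≡ 10, so v_2 = 10^{−1} = 10 (mod 11).
  i = 3 (α = 1): (1−3)(1−10)(1−9)(1−6) = (−2)·(−9)·(−8)·(−5) = 720 ≡ 5, so v_3 = 5^{−1} = 9 (mod 11).
  i = 4 (α = 9): (9−3)(9−10)(9−1)(9−6) = 6·(−1)·8·3 = −144 ≡ 10, so v_4 = 10^{−1} = 10 (mod 11).
  i = 5 (α = 6): (6−3)(6−10)(6−1)(6−9) = 3·(−4)·5·(−3) = 180 ≡ 4, so v_5 = 4^{−1} = 3 (mod 11).
  v = [1, 10, 9, 10, 3].
Step 2: syndromes of r = [2, 9, 7, 10, 2] (all sums mod 11).
  S_0 = Σ v_i r_i = 1·2 + 10·9 + 9·7 + 10·10 + 3·2 = 261 ≡ 8.
  S_1 = Σ v_i α_i r_i = 1·3·2 + 10·10·9 + 9·1·7 + 10·9·10 + 3·6·2 = 1905 ≡ 2.
  α_i^2 mod 11 = [9, 1, 1, 4, 3].
  S_2 = Σ v_i α_i^2 r_i = 1·9·2 + 10·1·9 + 9·1·7 + 10·4·10 + 3·3·2 = 589 ≡ 6.
  S = (8, 2, 6) ≠ 0, so r is not a codeword (an error is present).
Step 3: locate the error. For a single error e at position i, S_ℓ = v_i·e·α_i^ℓ, so α_err = S_1/S_0.
  S_0^{−1} = 8^{−1} = 7 (mod 11), so α_err = 2·7 = 14 ≡ 3 = α_1. Error position i = 1.
  Consistency check: S_2/S_1 = 6·6 = 36 ≡ 3 = α_err ✓ (single-error assumption holds).
Step 4: error magnitude e = S_0/v_1 = S_0·∏_{j≠1}(α_1 − α_j) = 8·1 = 8 ≡ 8 (mod 11).
Step 5: correct position 1: c_1 = r_1 − e = 2 − 8 ≡ 5 (mod 11). Hence c = [5, 9, 7, 10, 2].
  Check: interpolating c through the α_i gives m(x) = 8 + 10·x (degree < 2) with m(α_i) = c_i for every i, so c is indeed a codeword.


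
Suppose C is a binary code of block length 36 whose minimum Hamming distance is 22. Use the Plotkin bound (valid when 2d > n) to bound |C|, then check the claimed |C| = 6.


Plotkin bound M ≤ 4; given |C| = 6 > bound (violated).

Check applicability: 2d = 44, n = 36.
2d − n = 8 > 0, so Plotkin applies.
Compute d/(2d−n) = 22/8 ≈ 2.7500.
⌊d/(2d−n)⌋ = 2.
Plotkin bound: M ≤ 2·2 = 4.
Given |C| = 6, check: VIOLATED.
This |C| is above the Plotkin bound, so no binary code with n = 36, d = 22 and 6 codewords exists.


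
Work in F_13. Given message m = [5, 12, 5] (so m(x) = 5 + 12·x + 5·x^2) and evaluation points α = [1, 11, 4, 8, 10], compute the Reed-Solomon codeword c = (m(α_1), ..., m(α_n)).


c = [9, 1, 3, 5, 1]

Message polynomial: m(x) = 5 + 12·x + 5·x^2 (mod 13).
For each evaluation point α_i, compute m(α_i) mod 13:
  α_1 = 1: Horner steps 5 → 4 → 9, so m(1) = 9.
  α_2 = 11: Horner steps 5 → 2 → 1, so m(11) = 1.
  α_3 = 4: Horner steps 5 → 6 → 3, so m(4) = 3.
  α_4 = 8: Horner steps 5 → 0 → 5, so m(8) = 5.
  α_5 = 10: Horner steps 5 → 10 → 1, so m(10) = 1.
Codeword c = [9, 1, 3, 5, 1] ∈ F_13^5.


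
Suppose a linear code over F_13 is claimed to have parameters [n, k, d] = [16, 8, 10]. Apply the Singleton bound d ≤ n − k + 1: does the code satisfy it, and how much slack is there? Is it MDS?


Singleton RHS = n − k + 1 = 9, slack = -1, bound violated (no such code; not MDS).

Singleton bound: d ≤ n − k + 1.
Here n = 16, k = 8, so n − k + 1 = 9.
Given d = 10, check d ≤ 9: NO.
Slack = (n − k + 1) − d = -1.
The slack is negative: d = 10 exceeds n − k + 1 = 9 by 1, so the Singleton bound is violated and no linear [16, 8, 10]_13 code can exist. In particular it is not MDS (MDS requires d = n − k + 1 exactly).
Description: the claimed parameters are [16, 8, 10]_13; such a code would be impossible (violates the Singleton bound).


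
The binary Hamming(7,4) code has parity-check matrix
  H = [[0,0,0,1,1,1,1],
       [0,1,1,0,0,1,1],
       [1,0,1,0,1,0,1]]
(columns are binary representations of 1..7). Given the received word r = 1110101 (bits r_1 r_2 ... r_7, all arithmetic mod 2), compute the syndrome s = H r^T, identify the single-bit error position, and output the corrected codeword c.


s = (0, 1, 0)^T, error position = 2, corrected codeword c = 1010101

Compute s = H r^T mod 2 one row at a time:
  s_1 = 0 + 1 + 0 + 1 = 2 ≡ 0 (mod 2).
  s_2 = 1 + 1 + 0 + 1 = 3 ≡ 1 (mod 2).
  s_3 = 1 + 1 + 1 + 1 = 4 ≡ 0 (mod 2).
s = (0, 1, 0)^T — this equals column 2 of H (binary 010), so error is at position 2.
Correct: flip bit 2 of r = 1110101 to get c = 1010101.


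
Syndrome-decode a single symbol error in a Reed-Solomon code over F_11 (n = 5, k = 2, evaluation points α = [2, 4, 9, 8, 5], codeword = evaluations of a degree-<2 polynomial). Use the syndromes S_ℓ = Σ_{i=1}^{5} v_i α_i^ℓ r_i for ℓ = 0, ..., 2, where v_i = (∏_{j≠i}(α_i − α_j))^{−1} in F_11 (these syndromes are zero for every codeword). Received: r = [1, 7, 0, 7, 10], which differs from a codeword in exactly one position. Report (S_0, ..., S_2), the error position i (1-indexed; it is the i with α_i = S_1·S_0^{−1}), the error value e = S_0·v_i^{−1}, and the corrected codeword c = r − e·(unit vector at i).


S = (2, 5, 7), error at position 4, error magnitude e = 10, c = [1, 7, 0, 8, 10].

Step 1: column multipliers v_i = (∏_{j≠i}(α_i − α_j))^{−1} mod 11.
  i = 1 (α = 2): (2−4)(2−9)(2−8)(2−5) = (−2)·(−7)·(−6)·(−3) = 252 ≡ 10, so v_1 = 10^{−1} = 10 (mod 11).
  i = 2 (α = 4): (4−2)(4−9)(4−8)(4−5) = 2·(−5)·(−4)·(−1) = −40 ≡ 4, so v_2 = 4^{−1} = 3 (mod 11).
  i = 3 (α = 9): (9−2)(9−4)(9−8)(9−5) = 7·5·1·4 = 140 ≡ 8, so v_3 = 8^{−1} = 7 (mod 11).
  i = 4 (α = 8): (8−2)(8−4)(8−9)(8−5) = 6·4·(−1)·3 = −72 ≡ 5, so v_4 = 5^{−1} = 9 (mod 11).
  i = 5 (α = 5): (5−2)(5−4)(5−9)(5−8) = 3·1·(−4)·(−3) = 36 ≡ 3, so v_5 = 3^{−1} = 4 (mod 11).
  v = [10, 3, 7, 9, 4].
Step 2: syndromes of r = [1, 7, 0, 7, 10] (all sums mod 11).
  S_0 = Σ v_i r_i = 10·1 + 3·7 + 7·0 + 9·7 + 4·10 = 134 ≡ 2.
  S_1 = Σ v_i α_i r_i = 10·2·1 + 3·4·7 + 7·9·0 + 9·8·7 + 4·5·10 = 808 ≡ 5.
  α_i^2 mod 11 = [4, 5, 4, 9, 3].
  S_2 = Σ v_i α_i^2 r_i = 10·4·1 + 3·5·7 + 7·4·0 + 9·9·7 + 4·3·10 = 832 ≡ 7.
  S = (2, 5, 7) ≠ 0, so r is not a codeword (an error is present).
Step 3: locate the error. For a single error e at position i, S_ℓ = v_i·e·α_i^ℓ, so α_err = S_1/S_0.
  S_0^{−1} = 2^{−1} = 6 (mod 11), so α_err = 5·6 = 30 ≡ 8 = α_4. Error position i = 4.
  Consistency check: S_2/S_1 = 7·9 = 63 ≡ 8 = α_err ✓ (single-error assumption holds).
Step 4: error magnitude e = S_0/v_4 = S_0·∏_{j≠4}(α_4 − α_j) = 2·5 = 10 ≡ 10 (mod 11).
Step 5: correct position 4: c_4 = r_4 − e = 7 − 10 ≡ 8 (mod 11). Hence c = [1, 7, 0, 8, 10].
  Check: interpolating c through the α_i gives m(x) = 6 + 3·x (degree < 2) with m(α_i) = c_i for every i, so c is indeed a codeword.


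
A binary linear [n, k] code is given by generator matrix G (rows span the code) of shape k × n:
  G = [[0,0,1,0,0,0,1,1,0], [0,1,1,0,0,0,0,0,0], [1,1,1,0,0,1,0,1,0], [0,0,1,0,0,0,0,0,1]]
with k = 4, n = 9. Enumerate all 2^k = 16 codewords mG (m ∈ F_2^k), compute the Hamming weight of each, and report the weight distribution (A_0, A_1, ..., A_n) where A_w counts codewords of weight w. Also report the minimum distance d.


Weight distribution: A_0 = 1, A_2 = 3, A_3 = 4, A_4 = 3, A_5 = 4, A_6 = 1. Minimum distance d = 2.

Enumerate all 2^4 = 16 messages m ∈ F_2^4.
For each, compute codeword c = mG in F_2^9, then tally its weight.
  m = 0000 → c = 000000000, weight = 0.
  m = 1000 → c = 001000110, weight = 3.
  m = 0100 → c = 011000000, weight = 2.
  m = 1100 → c = 010000110, weight = 3.
  m = 0010 → c = 111001010, weight = 5.
  m = 1010 → c = 110001100, weight = 4.
  m = 0110 → c = 100001010, weight = 3.
  m = 1110 → c = 101001100, weight = 4.
  m = 0001 → c = 001000001, weight = 2.
  m = 1001 → c = 000000111, weight = 3.
  m = 0101 → c = 010000001, weight = 2.
  m = 1101 → c = 011000111, weight = 5.
  m = 0011 → c = 110001011, weight = 5.
  m = 1011 → c = 111001101, weight = 6.
  m = 0111 → c = 101001011, weight = 5.
  m = 1111 → c = 100001101, weight = 4.
Tally weights:
  weight 0: 1 codewords.
  weight 2: 3 codewords.
  weight 3: 4 codewords.
  weight 4: 3 codewords.
  weight 5: 4 codewords.
  weight 6: 1 codewords.
Minimum distance d = smallest w > 0 with A_w > 0 = 2.
Sanity: Σ A_w = 16 = 2^4 = 16 ✓.


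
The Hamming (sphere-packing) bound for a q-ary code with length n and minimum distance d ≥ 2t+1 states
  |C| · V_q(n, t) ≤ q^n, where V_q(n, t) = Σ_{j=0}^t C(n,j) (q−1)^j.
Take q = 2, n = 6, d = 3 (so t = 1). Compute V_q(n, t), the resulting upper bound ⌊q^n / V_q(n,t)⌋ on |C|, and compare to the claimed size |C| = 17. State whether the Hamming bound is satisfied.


V_q(n, t) = 7, q^n = 64, Hamming bound = 9, |C| = 17 > bound (violated).

Step 1: Compute V_q(n, t) = Σ_{j=0}^1 C(n, j) (q−1)^j.
  j = 0: C(6,0)·(1)^0 = 1·1 = 1.
  j = 1: C(6,1)·(1)^1 = 6·1 = 6.
  V_q(n, t) = 1 + 6 = 7.
Step 2: q^n = 2^6 = 64.
Step 3: Hamming bound ⌊q^n / V_q(n,t)⌋ = ⌊64/7⌋ = 9.
Step 4: Compare |C| = 17 to 9: violated.
The claimed |C| lies above the Hamming bound, so no 2-ary code of length 6 with d ≥ 3 can have 17 codewords.


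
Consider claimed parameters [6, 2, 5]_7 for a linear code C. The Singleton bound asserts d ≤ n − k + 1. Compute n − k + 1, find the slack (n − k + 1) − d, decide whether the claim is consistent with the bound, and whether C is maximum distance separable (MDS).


Singleton RHS = n − k + 1 = 5, slack = 0, bound satisfied, MDS.

Singleton bound: d ≤ n − k + 1.
Here n = 6, k = 2, so n − k + 1 = 5.
Given d = 5, check d ≤ 5: YES.
Slack = (n − k + 1) − d = 0.
The code is MDS (slack = 0).
Description: the claimed parameters are [6, 2, 5]_7; such a code would be MDS (meets Singleton bound).


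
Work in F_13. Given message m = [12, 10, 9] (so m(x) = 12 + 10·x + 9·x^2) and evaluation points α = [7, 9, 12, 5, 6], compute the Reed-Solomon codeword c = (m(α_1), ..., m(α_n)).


c = [3, 12, 11, 1, 6]

Message polynomial: m(x) = 12 + 10·x + 9·x^2 (mod 13).
For each evaluation point α_i, compute m(α_i) mod 13:
  α_1 = 7: Horner steps 9 → 8 → 3, so m(7) = 3.
  α_2 = 9: Horner steps 9 → 0 → 12, so m(9) = 12.
  α_3 = 12: Horner steps 9 → 1 → 11, so m(12) = 11.
  α_4 = 5: Horner steps 9 → 3 → 1, so m(5) = 1.
  α_5 = 6: Horner steps 9 → 12 → 6, so m(6) = 6.
Codeword c = [3, 12, 11, 1, 6] ∈ F_13^5.


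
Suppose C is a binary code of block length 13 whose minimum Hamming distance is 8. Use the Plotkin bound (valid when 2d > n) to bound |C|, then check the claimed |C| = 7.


Plotkin bound M ≤ 4; given |C| = 7 > bound (violated).

Check applicability: 2d = 16, n = 13.
2d − n = 3 > 0, so Plotkin applies.
Compute d/(2d−n) = 8/3 ≈ 2.6667.
⌊d/(2d−n)⌋ = 2.
Plotkin bound: M ≤ 2·2 = 4.
Given |C| = 7, check: VIOLATED.
This |C| is above the Plotkin bound, so no binary code with n = 13, d = 8 and 7 codewords exists.


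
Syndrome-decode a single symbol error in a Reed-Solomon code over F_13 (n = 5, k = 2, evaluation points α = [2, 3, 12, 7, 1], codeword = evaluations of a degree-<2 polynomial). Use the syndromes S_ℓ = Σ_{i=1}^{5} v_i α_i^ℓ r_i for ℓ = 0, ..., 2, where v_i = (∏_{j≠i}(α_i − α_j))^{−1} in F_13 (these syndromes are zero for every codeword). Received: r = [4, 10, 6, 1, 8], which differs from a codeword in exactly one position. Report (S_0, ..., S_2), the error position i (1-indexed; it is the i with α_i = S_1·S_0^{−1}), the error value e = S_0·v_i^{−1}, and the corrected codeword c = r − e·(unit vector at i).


S = (4, 8, 3), error at position 1, error magnitude e = 8, c = [9, 10, 6, 1, 8].

Step 1: column multipliers v_i = (∏_{j≠i}(α_i − α_j))^{−1} mod 13.
  i = 1 (α = 2): (2−3)(2−12)(2−7)(2−1) = (−1)·(−10)·(−5)·1 = −50 ≡ 2, so v_1 = 2^{−1} = 7 (mod 13).
  i = 2 (α = 3): (3−2)(3−12)(3−7)(3−1) = 1·(−9)·(−4)·2 = 72 ≡ 7, so v_2 = 7^{−1} = 2 (mod 13).
  i = 3 (α = 12): (12−2)(12−3)(12−7)(12−1) = 10·9·5·11 = 4950 ≡ 10, so v_3 = 10^{−1} = 4 (mod 13).
  i = 4 (α = 7): (7−2)(7−3)(7−12)(7−1) = 5·4·(−5)·6 = −600 ≡ 11, so v_4 = 11^{−1} = 6 (mod 13).
  i = 5 (α = 1): (1−2)(1−3)(1−12)(1−7) = (−1)·(−2)·(−11)·(−6) = 132 ≡ 2, so v_5 = 2^{−1} = 7 (mod 13).
  v = [7, 2, 4, 6, 7].
Step 2: syndromes of r = [4, 10, 6, 1, 8] (all sums mod 13).
  S_0 = Σ v_i r_i = 7·4 + 2·10 + 4·6 + 6·1 + 7·8 = 134 ≡ 4.
  S_1 = Σ v_i α_i r_i = 7·2·4 + 2·3·10 + 4·12·6 + 6·7·1 + 7·1·8 = 502 ≡ 8.
  α_i^2 mod 13 = [4, 9, 1, 10, 1].
  S_2 = Σ v_i α_i^2 r_i = 7·4·4 + 2·9·10 + 4·1·6 + 6·10·1 + 7·1·8 = 432 ≡ 3.
  S = (4, 8, 3) ≠ 0, so r is not a codeword (an error is present).
Step 3: locate the error. For a single error e at position i, S_ℓ = v_i·e·α_i^ℓ, so α_err = S_1/S_0.
  S_0^{−1} = 4^{−1} = 10 (mod 13), so α_err = 8·10 = 80 ≡ 2 = α_1. Error position i = 1.
  Consistency check: S_2/S_1 = 3·5 = 15 ≡ 2 = α_err ✓ (single-error assumption holds).
Step 4: error magnitude e = S_0/v_1 = S_0·∏_{j≠1}(α_1 − α_j) = 4·2 = 8 ≡ 8 (mod 13).
Step 5: correct position 1: c_1 = r_1 − e = 4 − 8 ≡ 9 (mod 13). Hence c = [9, 10, 6, 1, 8].
  Check: interpolating c through the α_i gives m(x) = 7 + 1·x (degree < 2) with m(α_i) = c_i for every i, so c is indeed a codeword.


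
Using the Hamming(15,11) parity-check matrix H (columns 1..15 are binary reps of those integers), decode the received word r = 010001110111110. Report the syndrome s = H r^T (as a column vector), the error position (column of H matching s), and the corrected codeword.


s = (0, 1, 0, 1)^T, error position = 5, corrected codeword c = 010011110111110

Compute s = H r^T mod 2 one row at a time:
  s_1 = 1 + 0 + 1 + 1 + 1 + 1 + 1 + 0 = 6 ≡ 0 (mod 2).
  s_2 = 0 + 0 + 1 + 1 + 1 + 1 + 1 + 0 = 5 ≡ 1 (mod 2).
  s_3 = 1 + 0 + 1 + 1 + 1 + 1 + 1 + 0 = 6 ≡ 0 (mod 2).
  s_4 = 0 + 0 + 0 + 1 + 0 + 1 + 1 + 0 = 3 ≡ 1 (mod 2).
s = (0, 1, 0, 1)^T — this equals column 5 of H (binary 0101), so error is at position 5.
Correct: flip bit 5 of r = 010001110111110 to get c = 010011110111110.


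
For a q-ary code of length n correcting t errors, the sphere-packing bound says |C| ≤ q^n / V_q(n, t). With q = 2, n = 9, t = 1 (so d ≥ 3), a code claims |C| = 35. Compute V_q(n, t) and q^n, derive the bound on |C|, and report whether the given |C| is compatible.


V_q(n, t) = 10, q^n = 512, Hamming bound = 51, |C| = 35 ≤ bound (satisfied).

Step 1: Compute V_q(n, t) = Σ_{j=0}^1 C(n, j) (q−1)^j.
  j = 0: C(9,0)·(1)^0 = 1·1 = 1.
  j = 1: C(9,1)·(1)^1 = 9·1 = 9.
  V_q(n, t) = 1 + 9 = 10.
Step 2: q^n = 2^9 = 512.
Step 3: Hamming bound ⌊q^n / V_q(n,t)⌋ = ⌊512/10⌋ = 51.
Step 4: Compare |C| = 35 to 51: satisfied.
The claimed |C| lies below the Hamming bound.
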